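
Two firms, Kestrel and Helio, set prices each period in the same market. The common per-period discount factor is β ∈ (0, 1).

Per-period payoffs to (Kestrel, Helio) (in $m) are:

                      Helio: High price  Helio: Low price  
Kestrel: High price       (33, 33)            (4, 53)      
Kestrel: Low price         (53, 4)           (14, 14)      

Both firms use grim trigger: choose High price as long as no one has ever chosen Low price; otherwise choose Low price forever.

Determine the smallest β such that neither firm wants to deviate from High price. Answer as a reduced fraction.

20/39

33/(1−β) ≥ 53 + 14β/(1−β)
33 ≥ 53 − 39β
β ≥ 20/39.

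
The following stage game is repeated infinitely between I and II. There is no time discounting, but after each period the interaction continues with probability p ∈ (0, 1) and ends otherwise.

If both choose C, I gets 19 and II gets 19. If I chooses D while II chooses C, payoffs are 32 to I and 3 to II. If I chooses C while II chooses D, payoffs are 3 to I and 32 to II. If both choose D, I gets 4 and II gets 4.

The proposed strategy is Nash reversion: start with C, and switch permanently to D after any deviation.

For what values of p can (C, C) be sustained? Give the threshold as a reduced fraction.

13/28

With no time discounting, the continuation probability p plays the role of the discount factor.
Grim-trigger IC: 19/(1−p) ≥ 32 + 4p/(1−p) ⇒ p ≥ (32−19)/(32−4) = 13/28.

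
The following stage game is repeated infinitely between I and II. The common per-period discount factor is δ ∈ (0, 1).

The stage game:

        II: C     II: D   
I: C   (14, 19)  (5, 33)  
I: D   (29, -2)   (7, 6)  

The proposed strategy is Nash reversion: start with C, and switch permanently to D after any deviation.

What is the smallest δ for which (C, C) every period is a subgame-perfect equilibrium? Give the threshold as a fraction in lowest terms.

For I: deviation gain 29−14 = 15, per-period punishment loss 14−7 = 7. IC gives δ ≥ 15/22.
For II: gain 14, loss 13 per period, so δ ≥ 14/27.
The tighter constraint is I's, so cooperation needs δ ≥ 15/22.

15/22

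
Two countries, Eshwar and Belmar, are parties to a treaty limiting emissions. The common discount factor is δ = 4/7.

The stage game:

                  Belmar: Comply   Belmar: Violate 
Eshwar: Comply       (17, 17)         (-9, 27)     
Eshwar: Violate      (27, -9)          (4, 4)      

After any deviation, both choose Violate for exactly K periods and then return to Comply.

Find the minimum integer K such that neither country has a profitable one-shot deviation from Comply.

No profitable deviation requires (17−4)(δ+…+δ^K) ≥ 27−17, i.e. δ+…+δ^K ≥ 10/13 ≈ 0.7692.
With δ = 4/7, the partial sums are K=1: 0.5714, K=2: 0.8980.
K = 2 is the first length at which the sum reaches 0.7692.

2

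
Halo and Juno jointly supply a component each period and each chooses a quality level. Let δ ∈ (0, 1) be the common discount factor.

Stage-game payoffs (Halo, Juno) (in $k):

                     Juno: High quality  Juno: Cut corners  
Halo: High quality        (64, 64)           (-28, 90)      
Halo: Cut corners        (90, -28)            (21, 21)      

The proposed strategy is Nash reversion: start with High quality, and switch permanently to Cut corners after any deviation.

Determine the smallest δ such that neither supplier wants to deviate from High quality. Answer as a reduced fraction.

Cooperation forever yields 64 each period: 64/(1−δ).
Deviating yields 90 once, then 21 forever: 90 + 21δ/(1−δ).
No profitable deviation requires 64/(1−δ) ≥ 90 + 21δ/(1−δ).
Multiplying by (1−δ): 64 ≥ 90(1−δ) + 21δ = 90 − 69δ.
So 69δ ≥ 26, i.e. δ ≥ 26/69.

26/69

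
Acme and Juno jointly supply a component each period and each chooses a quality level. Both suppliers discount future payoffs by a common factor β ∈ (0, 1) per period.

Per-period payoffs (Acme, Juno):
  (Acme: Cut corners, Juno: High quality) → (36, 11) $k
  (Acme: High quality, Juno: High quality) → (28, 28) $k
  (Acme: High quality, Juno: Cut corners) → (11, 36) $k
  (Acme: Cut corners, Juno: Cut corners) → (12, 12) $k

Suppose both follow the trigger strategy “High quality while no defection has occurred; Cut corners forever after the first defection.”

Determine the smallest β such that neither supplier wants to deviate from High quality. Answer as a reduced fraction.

1/3

One-period gain from deviating is 36 − 28 = 8. The loss is 28 − 12 = 16 in every subsequent period, with present value 16·β/(1−β).
Deviation is unprofitable when 16·β/(1−β) ≥ 8, i.e. β/(1−β) ≥ 1/2.
Equivalently β ≥ 8/(8+16) = 1/3.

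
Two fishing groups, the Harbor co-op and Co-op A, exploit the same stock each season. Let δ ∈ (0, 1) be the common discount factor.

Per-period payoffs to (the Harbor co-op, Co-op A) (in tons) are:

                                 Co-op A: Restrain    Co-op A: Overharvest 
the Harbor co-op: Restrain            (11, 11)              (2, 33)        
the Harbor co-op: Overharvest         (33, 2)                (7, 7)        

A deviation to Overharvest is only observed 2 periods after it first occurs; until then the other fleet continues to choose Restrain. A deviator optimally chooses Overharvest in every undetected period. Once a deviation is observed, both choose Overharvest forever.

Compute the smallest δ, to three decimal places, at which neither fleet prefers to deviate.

Deviating for the 2 undetected periods gains 33−11 = 22 per period over cooperation, then loses 11−7 = 4 per period forever once punishment starts.
Gain: 22(1 + δ + … + δ^1); loss: 4·δ^2/(1−δ).
No profitable deviation ⇔ 22(1−δ^2) ≤ 4·δ^2, i.e. δ^2 ≥ 22/(22+4) = 11/13.
Hence δ ≥ (11/13)^(1/2) ≈ 0.920.

0.920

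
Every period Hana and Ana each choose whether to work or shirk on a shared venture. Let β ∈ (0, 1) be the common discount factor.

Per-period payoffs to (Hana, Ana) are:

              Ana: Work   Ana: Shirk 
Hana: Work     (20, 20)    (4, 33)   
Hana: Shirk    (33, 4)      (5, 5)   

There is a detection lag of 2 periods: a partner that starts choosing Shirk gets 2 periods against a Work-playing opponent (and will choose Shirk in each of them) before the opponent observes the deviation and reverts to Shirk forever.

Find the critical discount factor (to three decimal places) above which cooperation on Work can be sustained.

Deviating for the 2 undetected periods gains 33−20 = 13 per period over cooperation, then loses 20−5 = 15 per period forever once punishment starts.
Gain: 13(1 + β + … + β^1); loss: 15·β^2/(1−β).
No profitable deviation ⇔ 13(1−β^2) ≤ 15·β^2, i.e. β^2 ≥ 13/(13+15) = 13/28.
Hence β ≥ (13/28)^(1/2) ≈ 0.681.

0.681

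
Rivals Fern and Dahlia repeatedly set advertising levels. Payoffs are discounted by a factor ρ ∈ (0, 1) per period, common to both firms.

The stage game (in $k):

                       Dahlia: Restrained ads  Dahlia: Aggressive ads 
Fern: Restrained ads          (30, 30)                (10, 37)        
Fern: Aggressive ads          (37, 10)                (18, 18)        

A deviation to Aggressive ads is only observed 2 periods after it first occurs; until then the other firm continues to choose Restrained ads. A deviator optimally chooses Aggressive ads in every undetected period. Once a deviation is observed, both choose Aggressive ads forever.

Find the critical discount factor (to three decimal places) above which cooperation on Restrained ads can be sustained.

The best deviation is to choose Aggressive ads for all 2 undetected periods, earning 37 each, then 18 forever once detected.
Deviation value: 37(1−ρ^2)/(1−ρ) + 18ρ^2/(1−ρ); cooperation value: 30/(1−ρ).
IC: 30 ≥ 37(1−ρ^2) + 18ρ^2 = 37 − 19ρ^2.
So ρ^2 ≥ 7/19, giving ρ ≥ (7/19)^(1/2) ≈ 0.607.

0.607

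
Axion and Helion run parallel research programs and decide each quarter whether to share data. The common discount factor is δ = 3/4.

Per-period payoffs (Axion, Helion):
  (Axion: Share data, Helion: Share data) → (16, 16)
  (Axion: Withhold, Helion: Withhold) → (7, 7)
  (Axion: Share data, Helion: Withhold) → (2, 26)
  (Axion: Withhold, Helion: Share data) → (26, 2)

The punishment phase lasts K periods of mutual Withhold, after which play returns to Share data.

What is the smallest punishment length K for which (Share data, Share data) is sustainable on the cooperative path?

2

IC: δ(1−δ^K)/(1−δ) ≥ (26−16)/(16−7) = 10/9.
With δ = 3/4: need 1 − δ^K ≥ 10/9·(1−3/4)/(3/4), i.e. δ^K ≤ 0.6296.
Since (3/4)^1 = 0.7500 and (3/4)^2 = 0.5625, the smallest such K is 2.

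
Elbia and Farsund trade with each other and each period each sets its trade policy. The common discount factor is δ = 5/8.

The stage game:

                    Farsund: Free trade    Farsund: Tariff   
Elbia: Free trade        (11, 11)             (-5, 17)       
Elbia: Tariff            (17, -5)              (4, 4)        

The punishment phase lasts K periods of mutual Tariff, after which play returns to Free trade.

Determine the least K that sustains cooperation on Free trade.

2

IC: δ(1−δ^K)/(1−δ) ≥ (17−11)/(11−4) = 6/7.
With δ = 5/8: need 1 − δ^K ≥ 6/7·(1−5/8)/(5/8), i.e. δ^K ≤ 0.4857.
Since (5/8)^1 = 0.6250 and (5/8)^2 = 0.3906, the smallest such K is 2.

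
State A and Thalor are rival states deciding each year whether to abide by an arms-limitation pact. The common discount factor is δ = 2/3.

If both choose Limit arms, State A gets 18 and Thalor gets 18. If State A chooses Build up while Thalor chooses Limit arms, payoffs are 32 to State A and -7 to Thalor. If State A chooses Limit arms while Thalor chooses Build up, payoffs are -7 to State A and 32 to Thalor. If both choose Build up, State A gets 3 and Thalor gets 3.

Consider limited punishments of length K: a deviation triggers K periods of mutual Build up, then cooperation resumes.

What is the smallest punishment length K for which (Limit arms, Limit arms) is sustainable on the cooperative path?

2

Need Σ_{k=1}^{K} δ^k ≥ (32−18)/(18−3) = 0.9333 at δ = 2/3.
At K = 1 the sum is 0.6667 < 0.9333; at K = 2 it is 1.1111 ≥ 0.9333.
So the minimum punishment length is K = 2.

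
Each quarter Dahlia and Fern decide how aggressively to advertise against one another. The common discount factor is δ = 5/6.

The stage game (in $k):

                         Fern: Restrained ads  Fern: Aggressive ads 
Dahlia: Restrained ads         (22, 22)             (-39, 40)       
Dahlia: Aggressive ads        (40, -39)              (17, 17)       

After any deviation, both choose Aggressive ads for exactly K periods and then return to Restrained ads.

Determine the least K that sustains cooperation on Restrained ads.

No profitable deviation requires (22−17)(δ+…+δ^K) ≥ 40−22, i.e. δ+…+δ^K ≥ 18/5 ≈ 3.6000.
With δ = 5/6, the partial sums are K=1: 0.8333, K=2: 1.5278, …, K=5: 2.9906, K=6: 3.3255, K=7: 3.6046.
K = 7 is the first length at which the sum reaches 3.6000.

7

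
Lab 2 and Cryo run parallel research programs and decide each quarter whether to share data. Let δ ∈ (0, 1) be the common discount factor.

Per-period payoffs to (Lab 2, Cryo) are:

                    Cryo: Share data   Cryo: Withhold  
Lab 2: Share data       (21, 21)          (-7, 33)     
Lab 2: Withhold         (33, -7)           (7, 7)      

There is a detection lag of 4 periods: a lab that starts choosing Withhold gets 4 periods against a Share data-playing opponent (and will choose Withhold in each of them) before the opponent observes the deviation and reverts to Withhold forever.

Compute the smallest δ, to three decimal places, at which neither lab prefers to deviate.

A deviator earns 33 for 4 periods, then 7 forever; cooperating earns 21 forever. Multiplying the IC by (1−δ):
21 ≥ 33(1−δ^4) + 7δ^4, so 26·δ^4 ≥ 12 and δ^4 ≥ 6/13.
δ ≥ (6/13)^(1/4) ≈ 0.824.

0.824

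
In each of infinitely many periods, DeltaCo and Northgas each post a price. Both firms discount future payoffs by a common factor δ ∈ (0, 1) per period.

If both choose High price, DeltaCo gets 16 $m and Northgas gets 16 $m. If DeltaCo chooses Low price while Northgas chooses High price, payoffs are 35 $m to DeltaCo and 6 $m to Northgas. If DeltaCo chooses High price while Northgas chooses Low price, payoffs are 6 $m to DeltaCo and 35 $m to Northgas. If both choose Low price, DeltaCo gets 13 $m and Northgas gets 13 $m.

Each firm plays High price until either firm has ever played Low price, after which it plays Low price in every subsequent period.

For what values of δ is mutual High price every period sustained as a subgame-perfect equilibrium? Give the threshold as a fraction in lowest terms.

One-period gain from deviating is 35 − 16 = 19. The loss is 16 − 13 = 3 in every subsequent period, with present value 3·δ/(1−δ).
Deviation is unprofitable when 3·δ/(1−δ) ≥ 19, i.e. δ/(1−δ) ≥ 19/3.
Equivalently δ ≥ 19/(19+3) = 19/22.

19/22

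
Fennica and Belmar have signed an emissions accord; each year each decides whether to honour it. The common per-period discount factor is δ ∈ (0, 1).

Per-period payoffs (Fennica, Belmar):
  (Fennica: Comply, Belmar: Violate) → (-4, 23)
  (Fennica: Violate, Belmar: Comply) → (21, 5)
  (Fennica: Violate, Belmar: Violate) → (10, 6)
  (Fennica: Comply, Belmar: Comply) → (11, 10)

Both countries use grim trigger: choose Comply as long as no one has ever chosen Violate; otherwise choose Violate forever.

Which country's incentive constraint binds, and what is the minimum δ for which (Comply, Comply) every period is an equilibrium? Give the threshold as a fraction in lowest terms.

For Fennica: deviation gain 21−11 = 10, per-period punishment loss 11−10 = 1. IC gives δ ≥ 10/11.
For Belmar: gain 13, loss 4 per period, so δ ≥ 13/17.
The tighter constraint is Fennica's, so cooperation needs δ ≥ 10/11.

Fennica; δ ≥ 10/11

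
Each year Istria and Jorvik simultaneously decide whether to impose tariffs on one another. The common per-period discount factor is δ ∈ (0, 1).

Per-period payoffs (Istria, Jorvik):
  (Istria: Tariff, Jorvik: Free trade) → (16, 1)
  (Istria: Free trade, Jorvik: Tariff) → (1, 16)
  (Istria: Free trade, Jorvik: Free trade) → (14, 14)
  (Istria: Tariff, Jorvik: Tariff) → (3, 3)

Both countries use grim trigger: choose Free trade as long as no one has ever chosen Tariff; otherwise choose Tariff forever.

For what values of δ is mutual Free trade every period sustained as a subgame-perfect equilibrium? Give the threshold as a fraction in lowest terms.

14/(1−δ) ≥ 16 + 3δ/(1−δ)
14 ≥ 16 − 13δ
δ ≥ 2/13.

2/13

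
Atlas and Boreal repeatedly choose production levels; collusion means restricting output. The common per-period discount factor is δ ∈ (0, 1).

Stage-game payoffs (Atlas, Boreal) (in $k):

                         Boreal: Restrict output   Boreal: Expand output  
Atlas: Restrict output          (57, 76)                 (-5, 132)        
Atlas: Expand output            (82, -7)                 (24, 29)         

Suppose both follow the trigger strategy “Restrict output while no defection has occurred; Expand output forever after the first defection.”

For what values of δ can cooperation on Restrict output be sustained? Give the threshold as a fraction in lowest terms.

56/103

For Atlas: deviation gain 82−57 = 25, per-period punishment loss 57−24 = 33. IC gives δ ≥ 25/58.
For Boreal: gain 56, loss 47 per period, so δ ≥ 56/103.
The tighter constraint is Boreal's, so cooperation needs δ ≥ 56/103.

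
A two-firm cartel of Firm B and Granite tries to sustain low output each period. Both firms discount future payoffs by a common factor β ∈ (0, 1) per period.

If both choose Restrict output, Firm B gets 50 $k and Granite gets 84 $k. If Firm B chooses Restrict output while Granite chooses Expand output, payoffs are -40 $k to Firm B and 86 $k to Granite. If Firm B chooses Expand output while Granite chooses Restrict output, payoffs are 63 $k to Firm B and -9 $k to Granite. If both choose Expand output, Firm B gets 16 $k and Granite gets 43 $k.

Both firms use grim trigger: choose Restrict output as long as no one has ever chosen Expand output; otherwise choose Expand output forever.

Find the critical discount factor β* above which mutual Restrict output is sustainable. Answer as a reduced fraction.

13/47

For Firm B: deviation gain 63−50 = 13, per-period punishment loss 50−16 = 34. IC gives β ≥ 13/47.
For Granite: gain 2, loss 41 per period, so β ≥ 2/43.
The tighter constraint is Firm B's, so cooperation needs β ≥ 13/47.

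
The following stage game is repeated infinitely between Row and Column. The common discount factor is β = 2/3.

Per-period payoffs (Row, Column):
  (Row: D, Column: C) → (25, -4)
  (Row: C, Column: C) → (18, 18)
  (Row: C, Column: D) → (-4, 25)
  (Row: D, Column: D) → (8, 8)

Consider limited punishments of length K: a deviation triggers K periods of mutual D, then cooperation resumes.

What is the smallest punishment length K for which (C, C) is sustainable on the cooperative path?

IC: β(1−β^K)/(1−β) ≥ (25−18)/(18−8) = 7/10.
With β = 2/3: need 1 − β^K ≥ 7/10·(1−2/3)/(2/3), i.e. β^K ≤ 0.6500.
Since (2/3)^1 = 0.6667 and (2/3)^2 = 0.4444, the smallest such K is 2.

2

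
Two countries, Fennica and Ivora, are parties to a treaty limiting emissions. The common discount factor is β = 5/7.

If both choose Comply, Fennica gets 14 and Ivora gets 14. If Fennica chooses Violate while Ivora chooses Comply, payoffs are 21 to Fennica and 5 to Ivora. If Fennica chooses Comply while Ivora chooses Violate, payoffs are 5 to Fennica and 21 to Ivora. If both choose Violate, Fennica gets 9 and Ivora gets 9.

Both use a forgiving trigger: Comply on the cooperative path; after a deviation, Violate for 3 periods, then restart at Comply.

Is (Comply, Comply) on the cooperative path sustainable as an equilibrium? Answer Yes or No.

A one-shot deviation gives 21 now, then 9 for 3 periods, then back to 14.
Gain from deviating: (21−14) today; loss: (14−9) in each of the next 3 periods.
No-deviation condition: (14−9)(β+…+β^3) ≥ 21−14, i.e. β+…+β^3 ≥ 7/5.
At β = 5/7: β+…+β^3 = 1.5889 ≥ 1.4000.
So cooperation is sustainable.

Yes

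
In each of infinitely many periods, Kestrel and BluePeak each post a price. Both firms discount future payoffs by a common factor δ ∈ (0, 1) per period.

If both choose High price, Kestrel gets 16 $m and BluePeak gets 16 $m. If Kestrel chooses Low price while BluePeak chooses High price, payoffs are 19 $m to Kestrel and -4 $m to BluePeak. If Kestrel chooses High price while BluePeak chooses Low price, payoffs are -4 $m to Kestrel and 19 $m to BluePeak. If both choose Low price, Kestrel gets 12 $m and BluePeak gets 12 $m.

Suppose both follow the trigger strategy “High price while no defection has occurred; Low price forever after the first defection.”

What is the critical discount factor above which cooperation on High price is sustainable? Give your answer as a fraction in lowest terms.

Under grim trigger the critical discount factor is (T−C)/(T−P) with T = 19, C = 16, P = 12.
δ* = (19−16)/(19−12) = 3/7.

3/7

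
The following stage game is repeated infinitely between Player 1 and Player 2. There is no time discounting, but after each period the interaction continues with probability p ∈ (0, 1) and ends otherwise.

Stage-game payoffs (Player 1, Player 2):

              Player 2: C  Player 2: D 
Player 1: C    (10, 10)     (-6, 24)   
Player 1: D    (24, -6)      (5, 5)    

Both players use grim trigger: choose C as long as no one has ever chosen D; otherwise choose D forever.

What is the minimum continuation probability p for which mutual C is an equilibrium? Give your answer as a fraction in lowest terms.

14/19

Expected cooperation value is 10 + p·10 + p²·10 + … = 10/(1−p); deviation gives 24 + p·5/(1−p).
10 ≥ 24(1−p) + 5p ⇒ 19p ≥ 14 ⇒ p ≥ 14/19.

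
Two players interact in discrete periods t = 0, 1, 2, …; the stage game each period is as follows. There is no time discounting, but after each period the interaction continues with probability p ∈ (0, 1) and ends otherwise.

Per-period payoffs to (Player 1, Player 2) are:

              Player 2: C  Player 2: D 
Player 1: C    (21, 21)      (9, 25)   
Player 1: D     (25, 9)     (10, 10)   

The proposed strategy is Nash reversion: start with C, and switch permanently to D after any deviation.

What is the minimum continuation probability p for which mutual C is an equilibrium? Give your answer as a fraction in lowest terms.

Expected cooperation value is 21 + p·21 + p²·21 + … = 21/(1−p); deviation gives 25 + p·10/(1−p).
21 ≥ 25(1−p) + 10p ⇒ 15p ≥ 4 ⇒ p ≥ 4/15.

4/15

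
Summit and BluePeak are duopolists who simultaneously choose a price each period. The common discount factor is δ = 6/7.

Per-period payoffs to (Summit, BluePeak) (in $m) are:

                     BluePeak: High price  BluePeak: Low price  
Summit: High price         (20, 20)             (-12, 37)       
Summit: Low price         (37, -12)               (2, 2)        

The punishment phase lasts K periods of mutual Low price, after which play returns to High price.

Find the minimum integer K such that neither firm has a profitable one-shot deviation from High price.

2

Need Σ_{k=1}^{K} δ^k ≥ (37−20)/(20−2) = 0.9444 at δ = 6/7.
At K = 1 the sum is 0.8571 < 0.9444; at K = 2 it is 1.5918 ≥ 0.9444.
So the minimum punishment length is K = 2.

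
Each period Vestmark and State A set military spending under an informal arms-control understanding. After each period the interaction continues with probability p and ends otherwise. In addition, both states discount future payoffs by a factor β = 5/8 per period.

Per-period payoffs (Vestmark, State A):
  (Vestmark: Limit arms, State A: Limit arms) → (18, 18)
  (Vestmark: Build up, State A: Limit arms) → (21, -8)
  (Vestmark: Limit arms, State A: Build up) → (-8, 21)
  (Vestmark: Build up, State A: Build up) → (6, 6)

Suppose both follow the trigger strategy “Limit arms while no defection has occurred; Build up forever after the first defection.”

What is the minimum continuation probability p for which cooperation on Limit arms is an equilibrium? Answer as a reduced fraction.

Expected continuation weight on next period's payoff is β·p = 5/8·p, which plays the role of the discount factor.
Cooperation requires 5/8·p ≥ (21−18)/(21−6) = 1/5, hence p ≥ 8/25.

8/25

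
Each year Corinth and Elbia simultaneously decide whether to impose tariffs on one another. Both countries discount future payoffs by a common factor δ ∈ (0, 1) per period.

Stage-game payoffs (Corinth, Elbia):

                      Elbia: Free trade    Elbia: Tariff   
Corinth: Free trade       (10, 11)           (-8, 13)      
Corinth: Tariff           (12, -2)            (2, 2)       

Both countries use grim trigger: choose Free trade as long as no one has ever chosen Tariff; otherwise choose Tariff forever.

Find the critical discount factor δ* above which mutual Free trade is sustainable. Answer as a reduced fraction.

1/5

For Corinth: deviation gain 12−10 = 2, per-period punishment loss 10−2 = 8. IC gives δ ≥ 2/10 = 1/5.
For Elbia: gain 2, loss 9 per period, so δ ≥ 2/11.
The tighter constraint is Corinth's, so cooperation needs δ ≥ 1/5.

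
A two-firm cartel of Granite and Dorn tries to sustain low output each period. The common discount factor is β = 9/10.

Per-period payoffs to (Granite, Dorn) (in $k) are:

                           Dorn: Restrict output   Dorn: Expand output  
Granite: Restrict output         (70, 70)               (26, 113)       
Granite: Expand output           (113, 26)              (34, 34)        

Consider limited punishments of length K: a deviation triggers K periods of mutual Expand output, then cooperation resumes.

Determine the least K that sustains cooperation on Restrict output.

2

No profitable deviation requires (70−34)(β+…+β^K) ≥ 113−70, i.e. β+…+β^K ≥ 43/36 ≈ 1.1944.
With β = 9/10, the partial sums are K=1: 0.9000, K=2: 1.7100.
K = 2 is the first length at which the sum reaches 1.1944.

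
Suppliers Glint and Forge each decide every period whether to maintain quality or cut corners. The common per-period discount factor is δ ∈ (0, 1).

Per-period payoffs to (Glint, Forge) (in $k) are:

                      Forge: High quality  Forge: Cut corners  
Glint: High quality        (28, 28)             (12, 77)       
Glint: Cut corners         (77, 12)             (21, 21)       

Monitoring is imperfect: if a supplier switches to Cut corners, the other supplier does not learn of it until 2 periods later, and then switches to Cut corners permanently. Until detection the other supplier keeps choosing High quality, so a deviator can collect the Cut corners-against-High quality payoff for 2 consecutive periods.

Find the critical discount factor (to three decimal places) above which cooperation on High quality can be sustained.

The best deviation is to choose Cut corners for all 2 undetected periods, earning 77 each, then 21 forever once detected.
Deviation value: 77(1−δ^2)/(1−δ) + 21δ^2/(1−δ); cooperation value: 28/(1−δ).
IC: 28 ≥ 77(1−δ^2) + 21δ^2 = 77 − 56δ^2.
So δ^2 ≥ 49/56 = 7/8, giving δ ≥ (7/8)^(1/2) ≈ 0.935.

0.935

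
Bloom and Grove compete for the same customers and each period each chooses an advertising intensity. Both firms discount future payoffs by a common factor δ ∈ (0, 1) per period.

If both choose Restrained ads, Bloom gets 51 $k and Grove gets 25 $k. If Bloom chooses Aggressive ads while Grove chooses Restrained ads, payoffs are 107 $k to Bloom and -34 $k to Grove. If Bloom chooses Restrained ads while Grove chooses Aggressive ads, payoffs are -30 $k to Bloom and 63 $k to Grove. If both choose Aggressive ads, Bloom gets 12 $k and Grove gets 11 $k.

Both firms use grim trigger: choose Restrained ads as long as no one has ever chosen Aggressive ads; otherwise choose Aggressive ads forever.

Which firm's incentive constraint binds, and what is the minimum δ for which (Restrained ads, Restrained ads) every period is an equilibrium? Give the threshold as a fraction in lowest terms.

Grove; δ ≥ 19/26

Bloom: cooperation gives 51 each period; deviation gives 107 once then 12 forever.
  51/(1−δ) ≥ 107 + 12δ/(1−δ) ⇒ δ ≥ 56/95.
Grove: cooperation gives 25 each period; deviation gives 63 once then 11 forever.
  δ ≥ 38/52 = 19/26.
Both must hold, so the binding constraint is Grove's: δ ≥ 19/26.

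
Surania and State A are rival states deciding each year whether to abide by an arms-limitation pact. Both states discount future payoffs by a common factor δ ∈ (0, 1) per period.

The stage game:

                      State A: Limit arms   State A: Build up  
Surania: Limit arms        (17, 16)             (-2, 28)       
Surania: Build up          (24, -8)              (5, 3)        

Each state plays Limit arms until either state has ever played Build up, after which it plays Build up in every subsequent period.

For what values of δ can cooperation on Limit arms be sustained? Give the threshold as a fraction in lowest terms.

12/25

Surania: cooperation gives 17 each period; deviation gives 24 once then 5 forever.
  17/(1−δ) ≥ 24 + 5δ/(1−δ) ⇒ δ ≥ 7/19.
State A: cooperation gives 16 each period; deviation gives 28 once then 3 forever.
  δ ≥ 12/25.
Both must hold, so the binding constraint is State A's: δ ≥ 12/25.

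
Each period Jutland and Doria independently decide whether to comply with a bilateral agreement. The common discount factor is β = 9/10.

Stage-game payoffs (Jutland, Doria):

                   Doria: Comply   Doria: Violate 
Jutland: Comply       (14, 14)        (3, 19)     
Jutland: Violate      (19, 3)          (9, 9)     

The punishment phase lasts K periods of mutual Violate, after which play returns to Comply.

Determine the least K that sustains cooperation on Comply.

2

No profitable deviation requires (14−9)(β+…+β^K) ≥ 19−14, i.e. β+…+β^K ≥ 1 ≈ 1.0000.
With β = 9/10, the partial sums are K=1: 0.9000, K=2: 1.7100.
K = 2 is the first length at which the sum reaches 1.0000.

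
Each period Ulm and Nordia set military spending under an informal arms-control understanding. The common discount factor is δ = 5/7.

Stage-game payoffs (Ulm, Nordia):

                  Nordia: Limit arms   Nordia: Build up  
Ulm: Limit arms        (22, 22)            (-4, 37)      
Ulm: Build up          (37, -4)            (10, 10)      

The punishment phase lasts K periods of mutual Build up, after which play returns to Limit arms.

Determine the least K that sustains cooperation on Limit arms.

IC: δ(1−δ^K)/(1−δ) ≥ (37−22)/(22−10) = 5/4.
With δ = 5/7: need 1 − δ^K ≥ 5/4·(1−5/7)/(5/7), i.e. δ^K ≤ 0.5000.
Since (5/7)^2 = 0.5102 and (5/7)^3 = 0.3644, the smallest such K is 3.

3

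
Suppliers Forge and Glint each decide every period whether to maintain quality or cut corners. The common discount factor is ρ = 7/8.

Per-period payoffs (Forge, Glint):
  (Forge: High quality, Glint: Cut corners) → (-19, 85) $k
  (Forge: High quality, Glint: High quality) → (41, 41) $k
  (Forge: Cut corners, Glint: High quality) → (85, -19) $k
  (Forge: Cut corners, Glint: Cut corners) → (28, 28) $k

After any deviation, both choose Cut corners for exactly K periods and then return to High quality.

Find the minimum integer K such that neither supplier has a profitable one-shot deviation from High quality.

5

Need Σ_{k=1}^{K} ρ^k ≥ (85−41)/(41−28) = 3.3846 at ρ = 7/8.
At K = 4 the sum is 2.8967 < 3.3846; at K = 5 it is 3.4096 ≥ 3.3846.
So the minimum punishment length is K = 5.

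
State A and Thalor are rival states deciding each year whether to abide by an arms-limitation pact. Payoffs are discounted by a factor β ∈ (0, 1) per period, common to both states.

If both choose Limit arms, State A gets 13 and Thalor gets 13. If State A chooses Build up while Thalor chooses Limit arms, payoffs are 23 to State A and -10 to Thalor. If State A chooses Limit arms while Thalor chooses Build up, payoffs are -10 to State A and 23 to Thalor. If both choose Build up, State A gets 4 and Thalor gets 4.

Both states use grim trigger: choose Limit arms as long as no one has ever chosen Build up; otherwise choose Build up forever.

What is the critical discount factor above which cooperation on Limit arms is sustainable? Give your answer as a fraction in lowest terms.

Under grim trigger the critical discount factor is (T−C)/(T−P) with T = 23, C = 13, P = 4.
β* = (23−13)/(23−4) = 10/19.

10/19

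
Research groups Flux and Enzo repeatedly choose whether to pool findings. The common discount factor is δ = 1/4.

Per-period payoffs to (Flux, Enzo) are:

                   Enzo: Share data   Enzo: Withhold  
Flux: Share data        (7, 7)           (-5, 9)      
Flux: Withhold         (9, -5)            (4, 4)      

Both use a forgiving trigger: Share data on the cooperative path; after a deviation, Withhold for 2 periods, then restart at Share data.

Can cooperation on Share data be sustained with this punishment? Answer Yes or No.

IC: δ+…+δ^2 ≥ (9−7)/(7−4) = 2/3.
At δ = 1/4: partial sum = 0.3125 < 0.6667. Cooperation not sustainable.

No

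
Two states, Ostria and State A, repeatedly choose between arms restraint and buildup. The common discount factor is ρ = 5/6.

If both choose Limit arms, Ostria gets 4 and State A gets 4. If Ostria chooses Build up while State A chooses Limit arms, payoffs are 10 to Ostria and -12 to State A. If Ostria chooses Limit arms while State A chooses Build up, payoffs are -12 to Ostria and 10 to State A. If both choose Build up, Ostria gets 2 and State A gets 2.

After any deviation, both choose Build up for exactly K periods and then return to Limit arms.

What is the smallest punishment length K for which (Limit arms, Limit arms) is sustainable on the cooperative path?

No profitable deviation requires (4−2)(ρ+…+ρ^K) ≥ 10−4, i.e. ρ+…+ρ^K ≥ 3 ≈ 3.0000.
With ρ = 5/6, the partial sums are K=1: 0.8333, K=2: 1.5278, K=3: 2.1065, K=4: 2.5887, K=5: 2.9906, K=6: 3.3255.
K = 6 is the first length at which the sum reaches 3.0000.

6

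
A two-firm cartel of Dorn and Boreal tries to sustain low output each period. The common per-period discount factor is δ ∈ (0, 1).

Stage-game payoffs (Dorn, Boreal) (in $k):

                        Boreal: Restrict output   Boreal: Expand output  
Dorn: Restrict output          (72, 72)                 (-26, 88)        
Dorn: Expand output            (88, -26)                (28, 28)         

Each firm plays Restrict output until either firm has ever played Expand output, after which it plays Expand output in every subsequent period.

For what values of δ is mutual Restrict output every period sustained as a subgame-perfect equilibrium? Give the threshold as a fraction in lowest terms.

One-period gain from deviating is 88 − 72 = 16. The loss is 72 − 28 = 44 in every subsequent period, with present value 44·δ/(1−δ).
Deviation is unprofitable when 44·δ/(1−δ) ≥ 16, i.e. δ/(1−δ) ≥ 4/11.
Equivalently δ ≥ 16/(16+44) = 4/15.

4/15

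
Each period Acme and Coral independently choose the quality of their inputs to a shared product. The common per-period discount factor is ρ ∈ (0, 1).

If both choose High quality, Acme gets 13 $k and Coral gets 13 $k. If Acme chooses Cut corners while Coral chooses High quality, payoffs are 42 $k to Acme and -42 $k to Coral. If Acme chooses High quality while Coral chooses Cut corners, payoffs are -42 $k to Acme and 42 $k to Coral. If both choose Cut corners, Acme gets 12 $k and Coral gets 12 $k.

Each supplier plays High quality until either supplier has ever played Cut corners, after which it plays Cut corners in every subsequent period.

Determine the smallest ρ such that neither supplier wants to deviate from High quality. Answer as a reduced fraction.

Cooperation forever yields 13 each period: 13/(1−ρ).
Deviating yields 42 once, then 12 forever: 42 + 12ρ/(1−ρ).
No profitable deviation requires 13/(1−ρ) ≥ 42 + 12ρ/(1−ρ).
Multiplying by (1−ρ): 13 ≥ 42(1−ρ) + 12ρ = 42 − 30ρ.
So 30ρ ≥ 29, i.e. ρ ≥ 29/30.

29/30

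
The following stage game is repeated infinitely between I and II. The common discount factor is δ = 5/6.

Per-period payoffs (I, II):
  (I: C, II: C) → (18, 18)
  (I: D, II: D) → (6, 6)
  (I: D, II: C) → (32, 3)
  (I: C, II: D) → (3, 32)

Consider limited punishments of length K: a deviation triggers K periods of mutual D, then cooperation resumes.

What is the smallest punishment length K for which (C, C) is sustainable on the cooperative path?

IC: δ(1−δ^K)/(1−δ) ≥ (32−18)/(18−6) = 7/6.
With δ = 5/6: need 1 − δ^K ≥ 7/6·(1−5/6)/(5/6), i.e. δ^K ≤ 0.7667.
Since (5/6)^1 = 0.8333 and (5/6)^2 = 0.6944, the smallest such K is 2.

2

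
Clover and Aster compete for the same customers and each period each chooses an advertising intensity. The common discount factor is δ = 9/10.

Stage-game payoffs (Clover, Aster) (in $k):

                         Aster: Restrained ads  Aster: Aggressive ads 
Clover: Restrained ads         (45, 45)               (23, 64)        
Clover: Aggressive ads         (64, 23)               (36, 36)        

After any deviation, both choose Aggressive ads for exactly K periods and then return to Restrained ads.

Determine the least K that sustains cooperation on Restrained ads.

3

Need Σ_{k=1}^{K} δ^k ≥ (64−45)/(45−36) = 2.1111 at δ = 9/10.
At K = 2 the sum is 1.7100 < 2.1111; at K = 3 it is 2.4390 ≥ 2.1111.
So the minimum punishment length is K = 3.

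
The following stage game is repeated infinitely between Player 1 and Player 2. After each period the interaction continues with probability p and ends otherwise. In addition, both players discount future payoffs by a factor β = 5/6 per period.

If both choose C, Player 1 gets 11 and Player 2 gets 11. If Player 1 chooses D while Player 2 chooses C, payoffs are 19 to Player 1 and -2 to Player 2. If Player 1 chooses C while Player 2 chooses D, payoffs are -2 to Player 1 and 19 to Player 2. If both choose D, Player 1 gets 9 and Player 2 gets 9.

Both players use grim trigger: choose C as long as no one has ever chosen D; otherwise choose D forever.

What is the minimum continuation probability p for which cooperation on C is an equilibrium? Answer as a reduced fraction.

24/25

With continuation probability p and discount β, the effective per-period discount factor is βp.
Grim-trigger IC: βp ≥ (19−11)/(19−9) = 4/5.
So p ≥ (4/5)/(5/6) = 24/25.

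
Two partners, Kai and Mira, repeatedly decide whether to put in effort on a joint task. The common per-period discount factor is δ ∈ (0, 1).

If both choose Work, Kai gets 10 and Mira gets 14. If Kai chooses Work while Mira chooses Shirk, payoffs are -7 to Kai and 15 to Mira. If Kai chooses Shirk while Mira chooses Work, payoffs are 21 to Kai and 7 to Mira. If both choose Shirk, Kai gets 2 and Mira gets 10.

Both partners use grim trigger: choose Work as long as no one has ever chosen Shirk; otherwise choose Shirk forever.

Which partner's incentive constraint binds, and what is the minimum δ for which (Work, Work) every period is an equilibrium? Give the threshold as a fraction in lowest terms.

Kai; δ ≥ 11/19

Kai's threshold: (21−10)/(21−2) = 11/19.
Mira's threshold: (15−14)/(15−10) = 1/5.
11/19 > 1/5, so Kai binds and δ* = 11/19.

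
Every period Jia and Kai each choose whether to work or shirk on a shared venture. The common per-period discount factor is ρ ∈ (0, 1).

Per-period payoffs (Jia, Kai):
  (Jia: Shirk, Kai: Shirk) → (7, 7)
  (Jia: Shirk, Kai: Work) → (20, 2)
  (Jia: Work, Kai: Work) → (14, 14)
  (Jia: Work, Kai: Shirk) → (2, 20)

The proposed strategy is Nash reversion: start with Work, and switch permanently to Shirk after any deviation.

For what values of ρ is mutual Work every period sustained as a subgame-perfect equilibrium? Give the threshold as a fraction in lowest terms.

Under grim trigger the critical discount factor is (T−C)/(T−P) with T = 20, C = 14, P = 7.
ρ* = (20−14)/(20−7) = 6/13.

6/13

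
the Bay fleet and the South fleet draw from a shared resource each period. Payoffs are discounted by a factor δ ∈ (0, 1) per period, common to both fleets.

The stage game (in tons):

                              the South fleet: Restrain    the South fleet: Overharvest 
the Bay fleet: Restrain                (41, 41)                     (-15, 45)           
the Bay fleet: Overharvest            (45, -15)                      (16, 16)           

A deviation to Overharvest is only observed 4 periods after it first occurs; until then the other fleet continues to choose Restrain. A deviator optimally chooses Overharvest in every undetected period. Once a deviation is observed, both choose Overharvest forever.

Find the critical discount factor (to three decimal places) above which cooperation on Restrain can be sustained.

Deviating for the 4 undetected periods gains 45−41 = 4 per period over cooperation, then loses 41−16 = 25 per period forever once punishment starts.
Gain: 4(1 + δ + … + δ^3); loss: 25·δ^4/(1−δ).
No profitable deviation ⇔ 4(1−δ^4) ≤ 25·δ^4, i.e. δ^4 ≥ 4/(4+25) = 4/29.
Hence δ ≥ (4/29)^(1/4) ≈ 0.609.

0.609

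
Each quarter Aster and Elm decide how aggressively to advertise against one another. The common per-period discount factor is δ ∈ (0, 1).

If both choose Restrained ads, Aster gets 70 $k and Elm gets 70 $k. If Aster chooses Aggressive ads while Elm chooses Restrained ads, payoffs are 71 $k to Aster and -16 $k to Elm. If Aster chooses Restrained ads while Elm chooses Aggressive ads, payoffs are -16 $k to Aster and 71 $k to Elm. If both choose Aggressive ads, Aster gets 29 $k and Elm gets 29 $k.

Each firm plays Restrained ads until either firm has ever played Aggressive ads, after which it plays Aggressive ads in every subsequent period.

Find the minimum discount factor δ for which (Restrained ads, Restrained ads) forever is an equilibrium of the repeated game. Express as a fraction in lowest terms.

1/42

Cooperation forever yields 70 each period: 70/(1−δ).
Deviating yields 71 once, then 29 forever: 71 + 29δ/(1−δ).
No profitable deviation requires 70/(1−δ) ≥ 71 + 29δ/(1−δ).
Multiplying by (1−δ): 70 ≥ 71(1−δ) + 29δ = 71 − 42δ.
So 42δ ≥ 1, i.e. δ ≥ 1/42.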